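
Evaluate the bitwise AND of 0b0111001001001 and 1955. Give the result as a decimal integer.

1537

a = 111001001001
1955 = 011110100011
AND → 011000000001 = 1537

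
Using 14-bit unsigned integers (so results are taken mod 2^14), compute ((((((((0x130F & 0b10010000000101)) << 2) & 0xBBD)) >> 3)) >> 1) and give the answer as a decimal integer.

1

0x130F = 01001100001111
0b10010000000101 = 10010000000101
→ & → 00000000000101 = 5
→ << 2 (mod 2^14) → 00000000010100 = 20
0xBBD = 00101110111101
→ & → 00000000010100 = 20
→ >> 3 → 00000000000010 = 2
→ >> 1 → 00000000000001 = 1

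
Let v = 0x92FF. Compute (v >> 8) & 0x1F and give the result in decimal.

v = 1001001011111111
Shift right by 8: 10010010
Mask low 5 bits: 10010 = 18

18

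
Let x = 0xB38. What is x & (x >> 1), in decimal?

280

x = 101100111000 = 2872
x>>1 = 010110011100
AND  = 000100011000 = 280
(x & (x >> 1) has a 1 wherever x has two consecutive 1 bits.)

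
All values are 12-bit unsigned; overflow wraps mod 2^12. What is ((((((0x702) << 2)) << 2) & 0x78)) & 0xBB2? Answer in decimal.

32

0x702 = 011100000010
→ << 2 (mod 2^12) → 110000001000 = 3080
→ << 2 (mod 2^12) → 000000100000 = 32
0x78 = 000001111000
→ & → 000000100000 = 32
0xBB2 = 101110110010
→ & → 000000100000 = 32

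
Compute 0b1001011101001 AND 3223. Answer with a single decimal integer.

129

a = 1001011101001
3223 = 0110010010111
AND → 0000010000001 = 129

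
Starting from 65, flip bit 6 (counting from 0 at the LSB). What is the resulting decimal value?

x = 001000001
bit 6 is currently 1; toggle it via x ^ (1 << 6) = x ^ 64
→ 000000001 = 1

1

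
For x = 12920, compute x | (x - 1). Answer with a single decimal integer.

12927

x = 11001001111000 = 12920
x - 1 = 11001001110111
OR    = 11001001111111 = 12927
(x | (x - 1) sets all bits below the lowest set bit.)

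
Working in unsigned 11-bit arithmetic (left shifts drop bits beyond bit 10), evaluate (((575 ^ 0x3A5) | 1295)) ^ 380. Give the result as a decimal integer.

1251

575 = 01000111111
0x3A5 = 01110100101
→ ^ → 00110011010 = 410
1295 = 10100001111
→ | → 10110011111 = 1439
380 = 00101111100
→ ^ → 10011100011 = 1251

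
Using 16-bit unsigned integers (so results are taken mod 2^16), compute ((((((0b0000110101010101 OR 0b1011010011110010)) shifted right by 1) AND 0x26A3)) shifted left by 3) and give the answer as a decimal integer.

0b0000110101010101 = 0000110101010101
0b1011010011110010 = 1011010011110010
→ OR → 1011110111110111 = 48631
→ shifted right by 1 → 0101111011111011 = 24315
0x26A3 = 0010011010100011
→ AND → 0000011010100011 = 1699
→ shifted left by 3 (mod 2^16) → 0011010100011000 = 13592

13592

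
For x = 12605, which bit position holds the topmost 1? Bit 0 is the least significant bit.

13

12605 = 11000100111101
The topmost 1 is at position 13 (since 2^13 = 8192 ≤ 12605 < 16384).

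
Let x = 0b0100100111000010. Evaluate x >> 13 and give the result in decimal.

x = 100100111000010
shift right by 13 → 000000000000010 = 2
(equivalently, floor(18882 / 8192))

2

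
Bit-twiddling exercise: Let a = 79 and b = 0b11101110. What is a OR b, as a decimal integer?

239

79 = 01001111
b = 11101110
 OR → 11101111 = 239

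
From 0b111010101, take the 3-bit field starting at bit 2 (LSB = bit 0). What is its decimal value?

5

v = 111010101
Shift right by 2: 1110101
Mask low 3 bits: 101 = 5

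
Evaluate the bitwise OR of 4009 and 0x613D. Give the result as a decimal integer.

28605

4009 = 000111110101001
0x613D = 110000100111101
 OR → 110111110111101 = 28605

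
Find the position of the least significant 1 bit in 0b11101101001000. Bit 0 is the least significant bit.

0b11101101001000 = 11101101001000
Trailing zeros: 3, so the lowest set bit is bit 3 (value 8).

3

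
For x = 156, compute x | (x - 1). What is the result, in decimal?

x = 10011100 = 156
x - 1 = 10011011
OR    = 10011111 = 159
(x | (x - 1) sets all bits below the lowest set bit.)

159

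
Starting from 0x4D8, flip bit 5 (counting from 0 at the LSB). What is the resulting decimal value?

1272

x = 10011011000
bit 5 is currently 0; toggle it via x ^ (1 << 5) = x ^ 32
→ 10011111000 = 1272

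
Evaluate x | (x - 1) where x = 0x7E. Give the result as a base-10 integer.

x = 1111110 = 126
x - 1 = 1111101
OR    = 1111111 = 127
(x | (x - 1) sets all bits below the lowest set bit.)

127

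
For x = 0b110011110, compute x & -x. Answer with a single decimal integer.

2

x = 110011110 = 414
-x (two's complement) = …001100010
AND   = 000000010 = 2
(x & -x isolates the lowest set bit of x.)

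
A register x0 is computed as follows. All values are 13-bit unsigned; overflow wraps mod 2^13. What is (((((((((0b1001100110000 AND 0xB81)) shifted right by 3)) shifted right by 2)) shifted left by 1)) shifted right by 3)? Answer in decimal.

6

0b1001100110000 = 1001100110000
0xB81 = 0101110000001
→ AND → 0001100000000 = 768
→ shifted right by 3 → 0000001100000 = 96
→ shifted right by 2 → 0000000011000 = 24
→ shifted left by 1 (mod 2^13) → 0000000110000 = 48
→ shifted right by 3 → 0000000000110 = 6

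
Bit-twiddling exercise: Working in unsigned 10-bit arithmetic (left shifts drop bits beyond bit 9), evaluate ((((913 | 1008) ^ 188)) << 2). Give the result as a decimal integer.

913 = 1110010001
1008 = 1111110000
→ | → 1111110001 = 1009
188 = 0010111100
→ ^ → 1101001101 = 845
→ << 2 (mod 2^10) → 0100110100 = 308

308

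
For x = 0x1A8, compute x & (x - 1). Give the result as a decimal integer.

416

x = 110101000 = 424
x - 1 = 110100111
AND   = 110100000 = 416
(x & (x - 1) clears the lowest set bit of x.)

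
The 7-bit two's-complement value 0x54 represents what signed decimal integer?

-44

pattern = 1010100 (MSB is 1 ⇒ negative)
Invert: 0101011, add 1 → 0101100 = 44, so the value is -44.
(Equivalently: 84 - 2^7 = 84 - 128 = -44.)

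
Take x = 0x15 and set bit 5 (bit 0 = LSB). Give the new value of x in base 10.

53

x = 000010101
bit 5 is currently 0; set it via x | (1 << 5) = x | 32
→ 000110101 = 53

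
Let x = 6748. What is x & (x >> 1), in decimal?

x = 1101001011100 = 6748
x>>1 = 0110100101110
AND  = 0100000001100 = 2060
(x & (x >> 1) has a 1 wherever x has two consecutive 1 bits.)

2060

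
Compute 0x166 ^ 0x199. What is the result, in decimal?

0x166 = 101100110
0x199 = 110011001
XOR → 011111111 = 255

255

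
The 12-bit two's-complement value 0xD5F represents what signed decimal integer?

pattern = 110101011111 (MSB is 1 ⇒ negative)
Invert: 001010100000, add 1 → 001010100001 = 673, so the value is -673.
(Equivalently: 3423 - 2^12 = 3423 - 4096 = -673.)

-673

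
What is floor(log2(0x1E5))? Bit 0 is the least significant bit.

0x1E5 = 111100101
The topmost 1 is at position 8 (since 2^8 = 256 ≤ 485 < 512).

8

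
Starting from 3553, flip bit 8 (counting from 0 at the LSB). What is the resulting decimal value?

x = 110111100001
bit 8 is currently 1; toggle it via x ^ (1 << 8) = x ^ 256
→ 110011100001 = 3297

3297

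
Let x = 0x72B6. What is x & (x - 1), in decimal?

29364

x = 111001010110110 = 29366
x - 1 = 111001010110101
AND   = 111001010110100 = 29364
(x & (x - 1) clears the lowest set bit of x.)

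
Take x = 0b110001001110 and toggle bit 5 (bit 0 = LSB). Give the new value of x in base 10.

x = 110001001110
bit 5 is currently 0; toggle it via x ^ (1 << 5) = x ^ 32
→ 110001101110 = 3182

3182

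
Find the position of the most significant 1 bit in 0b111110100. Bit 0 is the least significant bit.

8

0b111110100 = 111110100
The topmost 1 is at position 8 (since 2^8 = 256 ≤ 500 < 512).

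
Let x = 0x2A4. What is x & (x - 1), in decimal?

672

x = 1010100100 = 676
x - 1 = 1010100011
AND   = 1010100000 = 672
(x & (x - 1) clears the lowest set bit of x.)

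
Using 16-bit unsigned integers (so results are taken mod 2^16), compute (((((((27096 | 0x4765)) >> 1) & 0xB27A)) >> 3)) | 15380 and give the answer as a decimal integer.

15967

27096 = 0110100111011000
0x4765 = 0100011101100101
→ | → 0110111111111101 = 28669
→ >> 1 → 0011011111111110 = 14334
0xB27A = 1011001001111010
→ & → 0011001001111010 = 12922
→ >> 3 → 0000011001001111 = 1615
15380 = 0011110000010100
→ | → 0011111001011111 = 15967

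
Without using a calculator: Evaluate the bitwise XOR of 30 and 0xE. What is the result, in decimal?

30 = 11110
0xE = 01110
XOR → 10000 = 16

16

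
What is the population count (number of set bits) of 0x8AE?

6

0x8AE = 100010101110
Count the 1s: 1 + 1 + 1 + 1 + 1 + 1 = 6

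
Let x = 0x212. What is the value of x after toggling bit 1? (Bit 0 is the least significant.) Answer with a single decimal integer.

x = 1000010010
bit 1 is currently 1; toggle it via x ^ (1 << 1) = x ^ 2
→ 1000010000 = 528

528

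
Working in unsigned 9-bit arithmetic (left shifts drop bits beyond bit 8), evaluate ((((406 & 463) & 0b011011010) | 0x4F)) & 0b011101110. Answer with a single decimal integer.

206

406 = 110010110
463 = 111001111
→ & → 110000110 = 390
0b011011010 = 011011010
→ & → 010000010 = 130
0x4F = 001001111
→ | → 011001111 = 207
0b011101110 = 011101110
→ & → 011001110 = 206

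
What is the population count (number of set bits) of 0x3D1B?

9

0x3D1B = 11110100011011
Count the 1s: 1 + 1 + 1 + 1 + 1 + 1 + 1 + 1 + 1 = 9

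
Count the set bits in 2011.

2011 = 11111011011
Count the 1s: 1 + 1 + 1 + 1 + 1 + 1 + 1 + 1 + 1 = 9

9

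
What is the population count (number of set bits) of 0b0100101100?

n = 100101100
Count the 1s: 1 + 1 + 1 + 1 = 4

4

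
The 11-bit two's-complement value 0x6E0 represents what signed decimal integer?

-288

pattern = 11011100000 (MSB is 1 ⇒ negative)
Invert: 00100011111, add 1 → 00100100000 = 288, so the value is -288.
(Equivalently: 1760 - 2^11 = 1760 - 2048 = -288.)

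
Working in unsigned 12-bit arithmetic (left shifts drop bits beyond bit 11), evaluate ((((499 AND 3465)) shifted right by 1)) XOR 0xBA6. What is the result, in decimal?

2918

499 = 000111110011
3465 = 110110001001
→ AND → 000110000001 = 385
→ shifted right by 1 → 000011000000 = 192
0xBA6 = 101110100110
→ XOR → 101101100110 = 2918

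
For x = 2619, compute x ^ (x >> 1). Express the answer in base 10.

x = 101000111011 = 2619
x>>1 = 010100011101
XOR  = 111100100110 = 3878
(x ^ (x >> 1) gives the standard binary-reflected Gray code of x.)

3878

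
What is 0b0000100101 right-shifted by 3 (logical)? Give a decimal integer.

x = 100101
shift right by 3 → 000100 = 4
(equivalently, floor(37 / 8))

4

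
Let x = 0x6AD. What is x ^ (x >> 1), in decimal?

x = 11010101101 = 1709
x>>1 = 01101010110
XOR  = 10111111011 = 1531
(x ^ (x >> 1) gives the standard binary-reflected Gray code of x.)

1531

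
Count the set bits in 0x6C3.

6

0x6C3 = 11011000011
Count the 1s: 1 + 1 + 1 + 1 + 1 + 1 = 6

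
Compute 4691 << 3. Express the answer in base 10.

37528

4691 = 0001001001010011
shift left by 3 → 1001001010011000 = 37528
(equivalently, 4691 × 2^3 = 4691 × 8)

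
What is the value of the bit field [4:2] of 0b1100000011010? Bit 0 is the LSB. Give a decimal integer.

6

v = 1100000011010
Shift right by 2: 11000000110
Mask low 3 bits: 110 = 6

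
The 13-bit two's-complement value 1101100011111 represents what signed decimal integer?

pattern = 1101100011111 (MSB is 1 ⇒ negative)
Invert: 0010011100000, add 1 → 0010011100001 = 1249, so the value is -1249.
(Equivalently: 6943 - 2^13 = 6943 - 8192 = -1249.)

-1249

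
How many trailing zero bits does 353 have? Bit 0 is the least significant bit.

353 = 101100001
Trailing zeros: 0, so the lowest set bit is bit 0 (value 1).

0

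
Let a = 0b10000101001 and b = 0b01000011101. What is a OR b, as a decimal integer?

a = 10000101001
b = 01000011101
 OR → 11000111101 = 1597

1597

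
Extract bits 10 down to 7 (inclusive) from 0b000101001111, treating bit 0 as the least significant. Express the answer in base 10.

v = 000101001111
Shift right by 7: 00010
Mask low 4 bits: 0010 = 2

2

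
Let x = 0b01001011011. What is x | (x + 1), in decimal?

x = 1001011011 = 603
x + 1 = 1001011100
OR    = 1001011111 = 607
(x | (x + 1) sets the lowest cleared bit.)

607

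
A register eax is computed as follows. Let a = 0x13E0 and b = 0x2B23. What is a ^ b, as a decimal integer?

14531

0x13E0 = 01001111100000
0x2B23 = 10101100100011
XOR → 11100011000011 = 14531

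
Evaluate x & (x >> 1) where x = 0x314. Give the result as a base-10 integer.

256

x = 1100010100 = 788
x>>1 = 0110001010
AND  = 0100000000 = 256
(x & (x >> 1) has a 1 wherever x has two consecutive 1 bits.)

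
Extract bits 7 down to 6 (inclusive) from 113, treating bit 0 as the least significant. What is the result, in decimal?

1

v = 0001110001
Shift right by 6: 0001
Mask low 2 bits: 01 = 1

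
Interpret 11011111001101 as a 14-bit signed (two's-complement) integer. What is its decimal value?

-2099

pattern = 11011111001101 (MSB is 1 ⇒ negative)
Invert: 00100000110010, add 1 → 00100000110011 = 2099, so the value is -2099.
(Equivalently: 14285 - 2^14 = 14285 - 16384 = -2099.)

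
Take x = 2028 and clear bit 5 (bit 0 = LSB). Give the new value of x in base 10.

1996

x = 11111101100
bit 5 is currently 1; clear it via x & ~(1 << 5) = x & ~32
→ 11111001100 = 1996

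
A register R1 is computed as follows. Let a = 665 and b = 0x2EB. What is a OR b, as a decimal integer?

665 = 1010011001
0x2EB = 1011101011
 OR → 1011111011 = 763

763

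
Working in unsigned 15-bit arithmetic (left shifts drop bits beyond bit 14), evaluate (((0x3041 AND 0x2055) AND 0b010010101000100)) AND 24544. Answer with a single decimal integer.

0x3041 = 011000001000001
0x2055 = 010000001010101
→ AND → 010000001000001 = 8257
0b010010101000100 = 010010101000100
→ AND → 010000001000000 = 8256
24544 = 101111111100000
→ AND → 000000001000000 = 64

64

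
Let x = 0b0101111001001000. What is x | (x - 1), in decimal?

24143

x = 101111001001000 = 24136
x - 1 = 101111001000111
OR    = 101111001001111 = 24143
(x | (x - 1) sets all bits below the lowest set bit.)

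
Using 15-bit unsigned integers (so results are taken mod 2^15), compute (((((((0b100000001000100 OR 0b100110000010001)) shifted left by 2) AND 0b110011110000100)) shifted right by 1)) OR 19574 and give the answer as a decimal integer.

23798

0b100000001000100 = 100000001000100
0b100110000010001 = 100110000010001
→ OR → 100110001010101 = 19541
→ shifted left by 2 (mod 2^15) → 011000101010100 = 12628
0b110011110000100 = 110011110000100
→ AND → 010000100000100 = 8452
→ shifted right by 1 → 001000010000010 = 4226
19574 = 100110001110110
→ OR → 101110011110110 = 23798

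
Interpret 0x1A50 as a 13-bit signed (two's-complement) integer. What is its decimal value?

-1456

pattern = 1101001010000 (MSB is 1 ⇒ negative)
Invert: 0010110101111, add 1 → 0010110110000 = 1456, so the value is -1456.
(Equivalently: 6736 - 2^13 = 6736 - 8192 = -1456.)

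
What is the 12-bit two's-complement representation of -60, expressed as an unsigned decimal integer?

60 in 12 bits: 000000111100
Invert: 111111000011
Add 1:  111111000100 = 4036
(Check: 2^12 - 60 = 4096 - 60 = 4036.)

4036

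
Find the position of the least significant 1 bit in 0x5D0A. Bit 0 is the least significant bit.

0x5D0A = 101110100001010
Trailing zeros: 1, so the lowest set bit is bit 1 (value 2).

1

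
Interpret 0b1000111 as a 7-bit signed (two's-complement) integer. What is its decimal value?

pattern = 1000111 (MSB is 1 ⇒ negative)
Invert: 0111000, add 1 → 0111001 = 57, so the value is -57.
(Equivalently: 71 - 2^7 = 71 - 128 = -57.)

-57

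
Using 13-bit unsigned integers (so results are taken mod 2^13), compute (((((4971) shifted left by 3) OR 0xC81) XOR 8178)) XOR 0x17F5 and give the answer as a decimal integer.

6110

4971 = 1001101101011
→ shifted left by 3 (mod 2^13) → 1101101011000 = 7000
0xC81 = 0110010000001
→ OR → 1111111011001 = 8153
8178 = 1111111110010
→ XOR → 0000000101011 = 43
0x17F5 = 1011111110101
→ XOR → 1011111011110 = 6110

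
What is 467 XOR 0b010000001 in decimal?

338

467 = 111010011
b = 010000001
XOR → 101010010 = 338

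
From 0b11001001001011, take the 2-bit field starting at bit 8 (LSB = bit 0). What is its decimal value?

2

v = 11001001001011
Shift right by 8: 110010
Mask low 2 bits: 10 = 2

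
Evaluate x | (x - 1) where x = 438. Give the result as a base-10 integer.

439

x = 110110110 = 438
x - 1 = 110110101
OR    = 110110111 = 439
(x | (x - 1) sets all bits below the lowest set bit.)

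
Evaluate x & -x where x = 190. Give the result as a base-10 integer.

2

x = 10111110 = 190
-x (two's complement) = …01000010
AND   = 00000010 = 2
(x & -x isolates the lowest set bit of x.)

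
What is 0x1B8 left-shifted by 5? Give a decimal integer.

0x1B8 = 00000110111000
shift left by 5 → 11011100000000 = 14080
(equivalently, 440 × 2^5 = 440 × 32)

14080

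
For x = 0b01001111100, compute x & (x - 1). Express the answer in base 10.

632

x = 1001111100 = 636
x - 1 = 1001111011
AND   = 1001111000 = 632
(x & (x - 1) clears the lowest set bit of x.)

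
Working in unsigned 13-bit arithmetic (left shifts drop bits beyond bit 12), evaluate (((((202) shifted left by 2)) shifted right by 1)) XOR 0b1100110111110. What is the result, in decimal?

202 = 0000011001010
→ shifted left by 2 (mod 2^13) → 0001100101000 = 808
→ shifted right by 1 → 0000110010100 = 404
0b1100110111110 = 1100110111110
→ XOR → 1100000101010 = 6186

6186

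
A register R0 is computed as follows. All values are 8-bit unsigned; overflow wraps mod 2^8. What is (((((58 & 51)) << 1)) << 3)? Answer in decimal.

58 = 00111010
51 = 00110011
→ & → 00110010 = 50
→ << 1 (mod 2^8) → 01100100 = 100
→ << 3 (mod 2^8) → 00100000 = 32

32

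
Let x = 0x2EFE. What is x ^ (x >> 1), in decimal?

14721

x = 10111011111110 = 12030
x>>1 = 01011101111111
XOR  = 11100110000001 = 14721
(x ^ (x >> 1) gives the standard binary-reflected Gray code of x.)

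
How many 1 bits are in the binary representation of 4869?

4869 = 1001100000101
Count the 1s: 1 + 1 + 1 + 1 + 1 = 5

5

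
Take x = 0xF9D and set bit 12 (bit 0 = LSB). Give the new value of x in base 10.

x = 0111110011101
bit 12 is currently 0; set it via x | (1 << 12) = x | 4096
→ 1111110011101 = 8093

8093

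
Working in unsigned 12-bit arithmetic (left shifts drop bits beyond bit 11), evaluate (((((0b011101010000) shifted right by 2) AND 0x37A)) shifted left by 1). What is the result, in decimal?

0b011101010000 = 011101010000
→ shifted right by 2 → 000111010100 = 468
0x37A = 001101111010
→ AND → 000101010000 = 336
→ shifted left by 1 (mod 2^12) → 001010100000 = 672

672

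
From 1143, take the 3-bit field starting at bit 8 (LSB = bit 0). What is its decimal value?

4

v = 010001110111
Shift right by 8: 0100
Mask low 3 bits: 100 = 4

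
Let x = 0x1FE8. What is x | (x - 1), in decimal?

8175

x = 1111111101000 = 8168
x - 1 = 1111111100111
OR    = 1111111101111 = 8175
(x | (x - 1) sets all bits below the lowest set bit.)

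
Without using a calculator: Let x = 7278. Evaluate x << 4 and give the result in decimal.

116448

7278 = 00001110001101110
shift left by 4 → 11100011011100000 = 116448
(equivalently, 7278 × 2^4 = 7278 × 16)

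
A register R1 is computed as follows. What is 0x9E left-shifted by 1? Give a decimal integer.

0x9E = 010011110
shift left by 1 → 100111100 = 316
(equivalently, 158 × 2^1 = 158 × 2)

316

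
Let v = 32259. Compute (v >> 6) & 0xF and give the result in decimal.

v = 0111111000000011
Shift right by 6: 0111111000
Mask low 4 bits: 1000 = 8

8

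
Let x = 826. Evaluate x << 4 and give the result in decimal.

13216

826 = 00001100111010
shift left by 4 → 11001110100000 = 13216
(equivalently, 826 × 2^4 = 826 × 16)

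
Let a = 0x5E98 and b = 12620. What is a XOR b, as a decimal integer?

0x5E98 = 101111010011000
12620 = 011000101001100
XOR → 110111111010100 = 28628

28628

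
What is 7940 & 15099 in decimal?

6656

7940 = 01111100000100
15099 = 11101011111011
AND → 01101000000000 = 6656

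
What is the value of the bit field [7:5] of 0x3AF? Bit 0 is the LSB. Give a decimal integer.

5

v = 1110101111
Shift right by 5: 11101
Mask low 3 bits: 101 = 5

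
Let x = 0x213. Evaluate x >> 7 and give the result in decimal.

4

0x213 = 1000010011
shift right by 7 → 0000000100 = 4
(equivalently, floor(531 / 128))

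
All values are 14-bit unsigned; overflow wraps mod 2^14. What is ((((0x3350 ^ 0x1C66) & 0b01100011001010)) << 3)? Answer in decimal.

16

0x3350 = 11001101010000
0x1C66 = 01110001100110
→ ^ → 10111100110110 = 12086
0b01100011001010 = 01100011001010
→ & → 00100000000010 = 2050
→ << 3 (mod 2^14) → 00000000010000 = 16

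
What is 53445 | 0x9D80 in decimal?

56773

53445 = 1101000011000101
0x9D80 = 1001110110000000
 OR → 1101110111000101 = 56773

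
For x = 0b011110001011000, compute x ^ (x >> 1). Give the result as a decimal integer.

x = 11110001011000 = 15448
x>>1 = 01111000101100
XOR  = 10001001110100 = 8820
(x ^ (x >> 1) gives the standard binary-reflected Gray code of x.)

8820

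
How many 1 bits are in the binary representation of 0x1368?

6

0x1368 = 1001101101000
Count the 1s: 1 + 1 + 1 + 1 + 1 + 1 = 6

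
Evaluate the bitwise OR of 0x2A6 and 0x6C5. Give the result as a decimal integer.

0x2A6 = 01010100110
0x6C5 = 11011000101
 OR → 11011100111 = 1767

1767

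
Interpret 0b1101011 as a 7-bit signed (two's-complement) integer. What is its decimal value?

pattern = 1101011 (MSB is 1 ⇒ negative)
Invert: 0010100, add 1 → 0010101 = 21, so the value is -21.
(Equivalently: 107 - 2^7 = 107 - 128 = -21.)

-21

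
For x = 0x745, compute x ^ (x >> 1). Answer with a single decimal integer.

x = 11101000101 = 1861
x>>1 = 01110100010
XOR  = 10011100111 = 1255
(x ^ (x >> 1) gives the standard binary-reflected Gray code of x.)

1255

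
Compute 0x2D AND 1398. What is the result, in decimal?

0x2D = 00000101101
1398 = 10101110110
AND → 00000100100 = 36

36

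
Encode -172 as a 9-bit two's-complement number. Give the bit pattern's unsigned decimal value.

340

172 in 9 bits: 010101100
Invert: 101010011
Add 1:  101010100 = 340
(Check: 2^9 - 172 = 512 - 172 = 340.)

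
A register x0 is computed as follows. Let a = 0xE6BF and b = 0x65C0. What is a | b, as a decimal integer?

0xE6BF = 1110011010111111
0x65C0 = 0110010111000000
 OR → 1110011111111111 = 59391

59391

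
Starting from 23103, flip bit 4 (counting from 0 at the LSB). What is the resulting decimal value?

x = 101101000111111
bit 4 is currently 1; toggle it via x ^ (1 << 4) = x ^ 16
→ 101101000101111 = 23087

23087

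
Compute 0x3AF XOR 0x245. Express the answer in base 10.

0x3AF = 1110101111
0x245 = 1001000101
XOR → 0111101010 = 490

490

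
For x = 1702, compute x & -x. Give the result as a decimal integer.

2

x = 11010100110 = 1702
-x (two's complement) = …00101011010
AND   = 00000000010 = 2
(x & -x isolates the lowest set bit of x.)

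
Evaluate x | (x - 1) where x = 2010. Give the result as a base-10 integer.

x = 11111011010 = 2010
x - 1 = 11111011001
OR    = 11111011011 = 2011
(x | (x - 1) sets all bits below the lowest set bit.)

2011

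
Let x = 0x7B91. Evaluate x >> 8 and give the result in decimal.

123

0x7B91 = 111101110010001
shift right by 8 → 000000001111011 = 123
(equivalently, floor(31633 / 256))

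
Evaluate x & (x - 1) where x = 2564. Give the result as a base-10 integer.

2560

x = 101000000100 = 2564
x - 1 = 101000000011
AND   = 101000000000 = 2560
(x & (x - 1) clears the lowest set bit of x.)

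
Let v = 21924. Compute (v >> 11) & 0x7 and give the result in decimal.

v = 0101010110100100
Shift right by 11: 01010
Mask low 3 bits: 010 = 2

2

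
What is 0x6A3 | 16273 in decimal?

0x6A3 = 00011010100011
16273 = 11111110010001
 OR → 11111110110011 = 16307

16307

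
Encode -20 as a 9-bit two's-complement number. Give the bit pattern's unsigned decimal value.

492

20 in 9 bits: 000010100
Invert: 111101011
Add 1:  111101100 = 492
(Check: 2^9 - 20 = 512 - 20 = 492.)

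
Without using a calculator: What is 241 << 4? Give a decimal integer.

241 = 000011110001
shift left by 4 → 111100010000 = 3856
(equivalently, 241 × 2^4 = 241 × 16)

3856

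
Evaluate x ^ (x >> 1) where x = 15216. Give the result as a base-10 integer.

x = 11101101110000 = 15216
x>>1 = 01110110111000
XOR  = 10011011001000 = 9928
(x ^ (x >> 1) gives the standard binary-reflected Gray code of x.)

9928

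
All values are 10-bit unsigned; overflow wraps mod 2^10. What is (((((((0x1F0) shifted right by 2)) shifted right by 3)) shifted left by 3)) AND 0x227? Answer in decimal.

32

0x1F0 = 0111110000
→ shifted right by 2 → 0001111100 = 124
→ shifted right by 3 → 0000001111 = 15
→ shifted left by 3 (mod 2^10) → 0001111000 = 120
0x227 = 1000100111
→ AND → 0000100000 = 32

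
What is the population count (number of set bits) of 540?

4

540 = 1000011100
Count the 1s: 1 + 1 + 1 + 1 = 4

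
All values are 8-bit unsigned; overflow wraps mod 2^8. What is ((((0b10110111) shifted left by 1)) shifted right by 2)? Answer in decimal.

0b10110111 = 10110111
→ shifted left by 1 (mod 2^8) → 01101110 = 110
→ shifted right by 2 → 00011011 = 27

27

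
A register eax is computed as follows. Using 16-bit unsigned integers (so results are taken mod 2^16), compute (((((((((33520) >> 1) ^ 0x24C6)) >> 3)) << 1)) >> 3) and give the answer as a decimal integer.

813

33520 = 1000001011110000
→ >> 1 → 0100000101111000 = 16760
0x24C6 = 0010010011000110
→ ^ → 0110010110111110 = 26046
→ >> 3 → 0000110010110111 = 3255
→ << 1 (mod 2^16) → 0001100101101110 = 6510
→ >> 3 → 0000001100101101 = 813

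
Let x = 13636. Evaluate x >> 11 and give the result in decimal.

13636 = 11010101000100
shift right by 11 → 00000000000110 = 6
(equivalently, floor(13636 / 2048))

6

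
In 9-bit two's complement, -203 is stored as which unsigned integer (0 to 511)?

203 in 9 bits: 011001011
Invert: 100110100
Add 1:  100110101 = 309
(Check: 2^9 - 203 = 512 - 203 = 309.)

309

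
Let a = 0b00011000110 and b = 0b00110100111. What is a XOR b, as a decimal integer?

353

a = 011000110
b = 110100111
XOR → 101100001 = 353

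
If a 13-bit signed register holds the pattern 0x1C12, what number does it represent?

-1006

pattern = 1110000010010 (MSB is 1 ⇒ negative)
Invert: 0001111101101, add 1 → 0001111101110 = 1006, so the value is -1006.
(Equivalently: 7186 - 2^13 = 7186 - 8192 = -1006.)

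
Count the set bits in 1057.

3

1057 = 10000100001
Count the 1s: 1 + 1 + 1 = 3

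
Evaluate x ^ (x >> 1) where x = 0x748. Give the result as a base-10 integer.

1260

x = 11101001000 = 1864
x>>1 = 01110100100
XOR  = 10011101100 = 1260
(x ^ (x >> 1) gives the standard binary-reflected Gray code of x.)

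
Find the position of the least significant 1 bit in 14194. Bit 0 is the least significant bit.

1

14194 = 11011101110010
Trailing zeros: 1, so the lowest set bit is bit 1 (value 2).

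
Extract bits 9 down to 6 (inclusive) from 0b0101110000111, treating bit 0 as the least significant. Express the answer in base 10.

14

v = 0101110000111
Shift right by 6: 0101110
Mask low 4 bits: 1110 = 14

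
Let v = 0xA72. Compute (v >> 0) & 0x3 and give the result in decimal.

2

v = 101001110010
Shift right by 0: 101001110010
Mask low 2 bits: 10 = 2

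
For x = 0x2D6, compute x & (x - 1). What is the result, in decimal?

724

x = 1011010110 = 726
x - 1 = 1011010101
AND   = 1011010100 = 724
(x & (x - 1) clears the lowest set bit of x.)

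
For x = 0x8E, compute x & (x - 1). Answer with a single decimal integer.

140

x = 10001110 = 142
x - 1 = 10001101
AND   = 10001100 = 140
(x & (x - 1) clears the lowest set bit of x.)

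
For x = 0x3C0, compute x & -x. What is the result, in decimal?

x = 1111000000 = 960
-x (two's complement) = …0001000000
AND   = 0001000000 = 64
(x & -x isolates the lowest set bit of x.)

64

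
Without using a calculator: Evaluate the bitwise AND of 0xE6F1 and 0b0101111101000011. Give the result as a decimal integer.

17985

0xE6F1 = 1110011011110001
b = 0101111101000011
AND → 0100011001000001 = 17985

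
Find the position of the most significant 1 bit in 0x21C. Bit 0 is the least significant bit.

0x21C = 1000011100
The topmost 1 is at position 9 (since 2^9 = 512 ≤ 540 < 1024).

9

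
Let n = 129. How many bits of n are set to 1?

129 = 10000001
Count the 1s: 1 + 1 = 2

2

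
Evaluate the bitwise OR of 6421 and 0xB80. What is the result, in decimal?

6421 = 1100100010101
0xB80 = 0101110000000
 OR → 1101110010101 = 7061

7061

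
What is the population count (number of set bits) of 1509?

1509 = 10111100101
Count the 1s: 1 + 1 + 1 + 1 + 1 + 1 + 1 = 7

7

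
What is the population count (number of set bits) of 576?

2

576 = 1001000000
Count the 1s: 1 + 1 = 2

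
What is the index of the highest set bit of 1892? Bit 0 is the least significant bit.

1892 = 11101100100
The topmost 1 is at position 10 (since 2^10 = 1024 ≤ 1892 < 2048).

10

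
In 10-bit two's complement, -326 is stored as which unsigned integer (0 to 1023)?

698

326 in 10 bits: 0101000110
Invert: 1010111001
Add 1:  1010111010 = 698
(Check: 2^10 - 326 = 1024 - 326 = 698.)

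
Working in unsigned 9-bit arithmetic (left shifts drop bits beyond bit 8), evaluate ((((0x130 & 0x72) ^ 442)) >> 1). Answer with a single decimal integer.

197

0x130 = 100110000
0x72 = 001110010
→ & → 000110000 = 48
442 = 110111010
→ ^ → 110001010 = 394
→ >> 1 → 011000101 = 197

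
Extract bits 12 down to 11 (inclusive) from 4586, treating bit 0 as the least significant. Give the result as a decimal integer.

2

v = 01000111101010
Shift right by 11: 010
Mask low 2 bits: 10 = 2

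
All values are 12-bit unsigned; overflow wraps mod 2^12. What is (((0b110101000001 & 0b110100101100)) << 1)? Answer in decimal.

0b110101000001 = 110101000001
0b110100101100 = 110100101100
→ & → 110100000000 = 3328
→ << 1 (mod 2^12) → 101000000000 = 2560

2560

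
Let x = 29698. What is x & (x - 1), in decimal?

x = 111010000000010 = 29698
x - 1 = 111010000000001
AND   = 111010000000000 = 29696
(x & (x - 1) clears the lowest set bit of x.)

29696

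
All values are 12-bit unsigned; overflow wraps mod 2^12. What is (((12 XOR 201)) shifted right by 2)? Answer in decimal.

12 = 000000001100
201 = 000011001001
→ XOR → 000011000101 = 197
→ shifted right by 2 → 000000110001 = 49

49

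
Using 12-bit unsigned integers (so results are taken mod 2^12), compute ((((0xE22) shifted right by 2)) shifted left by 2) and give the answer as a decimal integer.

0xE22 = 111000100010
→ shifted right by 2 → 001110001000 = 904
→ shifted left by 2 (mod 2^12) → 111000100000 = 3616

3616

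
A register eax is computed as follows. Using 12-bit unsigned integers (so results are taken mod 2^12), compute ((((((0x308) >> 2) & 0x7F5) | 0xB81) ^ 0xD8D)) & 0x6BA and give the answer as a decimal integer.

0x308 = 001100001000
→ >> 2 → 000011000010 = 194
0x7F5 = 011111110101
→ & → 000011000000 = 192
0xB81 = 101110000001
→ | → 101111000001 = 3009
0xD8D = 110110001101
→ ^ → 011001001100 = 1612
0x6BA = 011010111010
→ & → 011000001000 = 1544

1544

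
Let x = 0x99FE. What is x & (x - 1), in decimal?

x = 1001100111111110 = 39422
x - 1 = 1001100111111101
AND   = 1001100111111100 = 39420
(x & (x - 1) clears the lowest set bit of x.)

39420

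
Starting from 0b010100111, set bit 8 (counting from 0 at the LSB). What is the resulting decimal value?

x = 010100111
bit 8 is currently 0; set it via x | (1 << 8) = x | 256
→ 110100111 = 423

423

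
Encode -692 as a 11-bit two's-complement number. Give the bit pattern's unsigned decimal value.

1356

692 in 11 bits: 01010110100
Invert: 10101001011
Add 1:  10101001100 = 1356
(Check: 2^11 - 692 = 2048 - 692 = 1356.)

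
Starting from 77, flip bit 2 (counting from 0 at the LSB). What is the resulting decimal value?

73

x = 001001101
bit 2 is currently 1; toggle it via x ^ (1 << 2) = x ^ 4
→ 001001001 = 73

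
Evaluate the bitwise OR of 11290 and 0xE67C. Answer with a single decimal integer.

11290 = 0010110000011010
0xE67C = 1110011001111100
 OR → 1110111001111110 = 61054

61054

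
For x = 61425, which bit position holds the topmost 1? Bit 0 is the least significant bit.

15

61425 = 1110111111110001
The topmost 1 is at position 15 (since 2^15 = 32768 ≤ 61425 < 65536).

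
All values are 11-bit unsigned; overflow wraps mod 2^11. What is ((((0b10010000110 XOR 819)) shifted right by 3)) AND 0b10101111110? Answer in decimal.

0b10010000110 = 10010000110
819 = 01100110011
→ XOR → 11110110101 = 1973
→ shifted right by 3 → 00011110110 = 246
0b10101111110 = 10101111110
→ AND → 00001110110 = 118

118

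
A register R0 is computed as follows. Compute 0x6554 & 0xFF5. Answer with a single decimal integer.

1364

0x6554 = 110010101010100
0xFF5 = 000111111110101
AND → 000010101010100 = 1364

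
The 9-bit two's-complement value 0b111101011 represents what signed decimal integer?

-21

pattern = 111101011 (MSB is 1 ⇒ negative)
Invert: 000010100, add 1 → 000010101 = 21, so the value is -21.
(Equivalently: 491 - 2^9 = 491 - 512 = -21.)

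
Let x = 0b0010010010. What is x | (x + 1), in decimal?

147

x = 10010010 = 146
x + 1 = 10010011
OR    = 10010011 = 147
(x | (x + 1) sets the lowest cleared bit.)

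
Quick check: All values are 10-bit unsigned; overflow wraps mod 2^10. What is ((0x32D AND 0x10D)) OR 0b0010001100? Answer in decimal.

397

0x32D = 1100101101
0x10D = 0100001101
→ AND → 0100001101 = 269
0b0010001100 = 0010001100
→ OR → 0110001101 = 397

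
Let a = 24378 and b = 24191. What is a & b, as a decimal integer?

24122

24378 = 101111100111010
24191 = 101111001111111
AND → 101111000111010 = 24122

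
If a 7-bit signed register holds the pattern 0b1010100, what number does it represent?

-44

pattern = 1010100 (MSB is 1 ⇒ negative)
Invert: 0101011, add 1 → 0101100 = 44, so the value is -44.
(Equivalently: 84 - 2^7 = 84 - 128 = -44.)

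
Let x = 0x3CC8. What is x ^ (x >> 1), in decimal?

x = 11110011001000 = 15560
x>>1 = 01111001100100
XOR  = 10001010101100 = 8876
(x ^ (x >> 1) gives the standard binary-reflected Gray code of x.)

8876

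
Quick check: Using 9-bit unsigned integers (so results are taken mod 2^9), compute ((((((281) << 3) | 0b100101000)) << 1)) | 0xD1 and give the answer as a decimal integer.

465

281 = 100011001
→ << 3 (mod 2^9) → 011001000 = 200
0b100101000 = 100101000
→ | → 111101000 = 488
→ << 1 (mod 2^9) → 111010000 = 464
0xD1 = 011010001
→ | → 111010001 = 465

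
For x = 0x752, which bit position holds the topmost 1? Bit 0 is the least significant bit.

10

0x752 = 11101010010
The topmost 1 is at position 10 (since 2^10 = 1024 ≤ 1874 < 2048).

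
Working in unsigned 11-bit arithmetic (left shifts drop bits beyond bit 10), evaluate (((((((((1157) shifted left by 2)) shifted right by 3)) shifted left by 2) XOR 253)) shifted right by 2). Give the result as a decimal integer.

125

1157 = 10010000101
→ shifted left by 2 (mod 2^11) → 01000010100 = 532
→ shifted right by 3 → 00001000010 = 66
→ shifted left by 2 (mod 2^11) → 00100001000 = 264
253 = 00011111101
→ XOR → 00111110101 = 501
→ shifted right by 2 → 00001111101 = 125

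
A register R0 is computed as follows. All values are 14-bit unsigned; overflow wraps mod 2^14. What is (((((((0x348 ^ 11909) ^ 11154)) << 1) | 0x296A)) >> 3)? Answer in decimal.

1471

0x348 = 00001101001000
11909 = 10111010000101
→ ^ → 10110111001101 = 11725
11154 = 10101110010010
→ ^ → 00011001011111 = 1631
→ << 1 (mod 2^14) → 00110010111110 = 3262
0x296A = 10100101101010
→ | → 10110111111110 = 11774
→ >> 3 → 00010110111111 = 1471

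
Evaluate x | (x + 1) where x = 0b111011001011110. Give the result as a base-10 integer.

x = 111011001011110 = 30302
x + 1 = 111011001011111
OR    = 111011001011111 = 30303
(x | (x + 1) sets the lowest cleared bit.)

30303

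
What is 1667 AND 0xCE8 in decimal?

1152

1667 = 011010000011
0xCE8 = 110011101000
AND → 010010000000 = 1152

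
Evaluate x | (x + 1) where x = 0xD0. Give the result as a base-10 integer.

209

x = 11010000 = 208
x + 1 = 11010001
OR    = 11010001 = 209
(x | (x + 1) sets the lowest cleared bit.)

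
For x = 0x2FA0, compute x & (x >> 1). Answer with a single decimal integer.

1920

x = 10111110100000 = 12192
x>>1 = 01011111010000
AND  = 00011110000000 = 1920
(x & (x >> 1) has a 1 wherever x has two consecutive 1 bits.)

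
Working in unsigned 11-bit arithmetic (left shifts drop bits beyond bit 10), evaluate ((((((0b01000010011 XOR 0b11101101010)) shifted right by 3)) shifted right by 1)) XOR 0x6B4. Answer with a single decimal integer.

1763

0b01000010011 = 01000010011
0b11101101010 = 11101101010
→ XOR → 10101111001 = 1401
→ shifted right by 3 → 00010101111 = 175
→ shifted right by 1 → 00001010111 = 87
0x6B4 = 11010110100
→ XOR → 11011100011 = 1763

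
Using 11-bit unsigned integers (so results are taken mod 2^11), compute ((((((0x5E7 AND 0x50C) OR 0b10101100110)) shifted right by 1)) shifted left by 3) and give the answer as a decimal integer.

0x5E7 = 10111100111
0x50C = 10100001100
→ AND → 10100000100 = 1284
0b10101100110 = 10101100110
→ OR → 10101100110 = 1382
→ shifted right by 1 → 01010110011 = 691
→ shifted left by 3 (mod 2^11) → 10110011000 = 1432

1432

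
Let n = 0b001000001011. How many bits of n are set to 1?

n = 1000001011
Count the 1s: 1 + 1 + 1 + 1 = 4

4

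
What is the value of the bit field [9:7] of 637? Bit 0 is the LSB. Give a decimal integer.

v = 0001001111101
Shift right by 7: 000100
Mask low 3 bits: 100 = 4

4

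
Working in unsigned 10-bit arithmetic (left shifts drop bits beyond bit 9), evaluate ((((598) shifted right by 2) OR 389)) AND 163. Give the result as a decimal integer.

129

598 = 1001010110
→ shifted right by 2 → 0010010101 = 149
389 = 0110000101
→ OR → 0110010101 = 405
163 = 0010100011
→ AND → 0010000001 = 129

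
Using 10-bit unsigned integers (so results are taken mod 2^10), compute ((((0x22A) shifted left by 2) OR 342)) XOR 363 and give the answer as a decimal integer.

0x22A = 1000101010
→ shifted left by 2 (mod 2^10) → 0010101000 = 168
342 = 0101010110
→ OR → 0111111110 = 510
363 = 0101101011
→ XOR → 0010010101 = 149

149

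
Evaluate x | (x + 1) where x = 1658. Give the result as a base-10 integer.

1659

x = 11001111010 = 1658
x + 1 = 11001111011
OR    = 11001111011 = 1659
(x | (x + 1) sets the lowest cleared bit.)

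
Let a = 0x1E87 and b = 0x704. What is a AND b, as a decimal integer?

0x1E87 = 1111010000111
0x704 = 0011100000100
AND → 0011000000100 = 1540

1540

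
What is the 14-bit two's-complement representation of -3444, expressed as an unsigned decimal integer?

3444 in 14 bits: 00110101110100
Invert: 11001010001011
Add 1:  11001010001100 = 12940
(Check: 2^14 - 3444 = 16384 - 3444 = 12940.)

12940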